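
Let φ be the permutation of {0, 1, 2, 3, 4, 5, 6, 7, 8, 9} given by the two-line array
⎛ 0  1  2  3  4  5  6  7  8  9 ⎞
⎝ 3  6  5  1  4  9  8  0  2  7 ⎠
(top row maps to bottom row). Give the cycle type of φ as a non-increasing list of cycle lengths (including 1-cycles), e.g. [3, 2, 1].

[9, 1]

The disjoint cycles are (0, 3, 1, 6, 8, 2, 5, 9, 7)(4), with lengths 9, 1 in non-increasing order.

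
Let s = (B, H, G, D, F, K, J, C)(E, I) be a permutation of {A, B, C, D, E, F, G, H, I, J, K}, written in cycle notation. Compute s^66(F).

F lies in the 8-cycle (B, H, G, D, F, K, J, C).
Since the cycle has length 8, s^66 acts on it the same as s^2 (66 mod 8 = 2).
Stepping 2 places around the cycle: F → K → J.

J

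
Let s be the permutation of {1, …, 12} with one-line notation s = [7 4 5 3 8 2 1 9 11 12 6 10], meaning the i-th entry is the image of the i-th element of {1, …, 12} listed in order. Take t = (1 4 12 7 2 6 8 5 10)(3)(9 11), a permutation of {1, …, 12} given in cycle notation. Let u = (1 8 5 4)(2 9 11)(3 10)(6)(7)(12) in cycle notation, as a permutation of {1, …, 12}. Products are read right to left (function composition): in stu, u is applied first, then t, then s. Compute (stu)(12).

(stu)(12) = s(t(u(12))). u(12) = 12, then t(12) = 7, then s(7) = 1, so the result is 1.

1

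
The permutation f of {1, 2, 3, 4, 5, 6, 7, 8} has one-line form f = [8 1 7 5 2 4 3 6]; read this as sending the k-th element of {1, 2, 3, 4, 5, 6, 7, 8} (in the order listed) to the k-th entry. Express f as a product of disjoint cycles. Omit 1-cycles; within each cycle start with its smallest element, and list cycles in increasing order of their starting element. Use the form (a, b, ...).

Start at 1 and follow images: 1 → 8 → 6 → 4 → 5 → 2 → 1, giving the cycle (1, 8, 6, 4, 5, 2).
Continuing from each remaining unvisited element yields (1, 8, 6, 4, 5, 2)(3, 7).

(1, 8, 6, 4, 5, 2)(3, 7)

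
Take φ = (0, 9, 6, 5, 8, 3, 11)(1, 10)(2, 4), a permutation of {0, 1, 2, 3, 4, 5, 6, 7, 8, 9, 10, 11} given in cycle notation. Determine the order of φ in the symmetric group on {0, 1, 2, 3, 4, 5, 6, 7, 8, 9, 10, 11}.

14

The disjoint cycles have lengths 7, 2, 2, 1.
The order is lcm(7, 2, 2) = 14.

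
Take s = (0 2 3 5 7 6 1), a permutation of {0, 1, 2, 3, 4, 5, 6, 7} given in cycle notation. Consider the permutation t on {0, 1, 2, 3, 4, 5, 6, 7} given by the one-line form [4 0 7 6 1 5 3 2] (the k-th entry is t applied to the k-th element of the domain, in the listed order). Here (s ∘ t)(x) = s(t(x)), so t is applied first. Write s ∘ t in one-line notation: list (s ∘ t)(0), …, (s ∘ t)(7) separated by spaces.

4 2 6 1 0 7 5 3

(s ∘ t)(x) = s(t(x)). Computing each image: s(t(0)) = s(4) = 4, s(t(1)) = s(0) = 2, s(t(2)) = s(7) = 6, s(t(3)) = s(6) = 1, s(t(4)) = s(1) = 0, s(t(5)) = s(5) = 7, s(t(6)) = s(3) = 5, s(t(7)) = s(2) = 3.
Hence s ∘ t = [4 2 6 1 0 7 5 3].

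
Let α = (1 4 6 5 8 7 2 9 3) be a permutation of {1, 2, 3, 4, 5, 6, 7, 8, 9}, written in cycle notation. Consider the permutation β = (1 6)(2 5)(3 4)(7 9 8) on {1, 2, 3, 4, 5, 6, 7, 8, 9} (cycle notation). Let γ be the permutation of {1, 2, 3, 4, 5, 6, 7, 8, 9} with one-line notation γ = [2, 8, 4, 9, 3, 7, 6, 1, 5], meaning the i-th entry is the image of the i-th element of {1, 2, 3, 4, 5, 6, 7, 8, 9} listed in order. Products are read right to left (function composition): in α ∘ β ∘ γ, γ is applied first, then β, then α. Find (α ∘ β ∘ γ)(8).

(α ∘ β ∘ γ)(8) = α(β(γ(8))). γ(8) = 1, then β(1) = 6, then α(6) = 5, so the result is 5.

5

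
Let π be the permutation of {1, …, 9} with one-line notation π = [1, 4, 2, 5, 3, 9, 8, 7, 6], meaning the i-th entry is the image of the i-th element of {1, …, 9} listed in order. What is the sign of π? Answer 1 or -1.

-1

In disjoint-cycle form the cycle lengths are 4, 2, 2, 1.
A cycle is odd iff its length is even; π has 3 even-length cycles, so sgn(π) = (−1)^3 and π is odd.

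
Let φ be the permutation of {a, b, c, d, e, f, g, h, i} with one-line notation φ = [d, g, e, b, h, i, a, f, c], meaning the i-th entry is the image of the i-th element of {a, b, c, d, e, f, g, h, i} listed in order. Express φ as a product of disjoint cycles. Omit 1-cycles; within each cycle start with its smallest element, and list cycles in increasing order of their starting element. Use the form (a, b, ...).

(a, d, b, g)(c, e, h, f, i)

Iterating φ from a gives a → d → b → g → a; that is the 4-cycle (a, d, b, g).
Repeating from the next unused element and collecting all non-trivial cycles gives (a, d, b, g)(c, e, h, f, i).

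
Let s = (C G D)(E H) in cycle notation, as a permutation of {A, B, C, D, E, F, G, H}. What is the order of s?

6

The cycle type of s is (3, 2, 1, 1, 1).
The order is lcm(3, 2) = 6.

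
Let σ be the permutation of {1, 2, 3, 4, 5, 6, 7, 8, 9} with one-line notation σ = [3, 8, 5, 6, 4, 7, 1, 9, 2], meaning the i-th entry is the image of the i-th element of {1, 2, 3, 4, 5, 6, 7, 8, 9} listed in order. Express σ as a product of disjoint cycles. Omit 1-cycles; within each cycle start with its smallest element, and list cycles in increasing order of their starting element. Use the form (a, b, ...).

(1, 3, 5, 4, 6, 7)(2, 8, 9)

From 1: 1 → 3 → 5 → 4 → 6 → 7 → 1, closing the cycle (1, 3, 5, 4, 6, 7).
Continuing from each remaining unvisited element yields (1, 3, 5, 4, 6, 7)(2, 8, 9).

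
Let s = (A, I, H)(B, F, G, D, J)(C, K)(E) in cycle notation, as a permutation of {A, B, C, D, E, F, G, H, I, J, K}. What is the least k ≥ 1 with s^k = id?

30

The cycle type of s is (5, 3, 2, 1).
Since disjoint cycles commute, ord(s) = lcm(5, 3, 2) = 30.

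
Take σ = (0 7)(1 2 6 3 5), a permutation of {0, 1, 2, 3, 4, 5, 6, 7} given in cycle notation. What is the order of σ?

The cycle type of σ is (5, 2, 1).
The order of σ is the least common multiple of its cycle lengths: lcm(5, 2) = 10.

10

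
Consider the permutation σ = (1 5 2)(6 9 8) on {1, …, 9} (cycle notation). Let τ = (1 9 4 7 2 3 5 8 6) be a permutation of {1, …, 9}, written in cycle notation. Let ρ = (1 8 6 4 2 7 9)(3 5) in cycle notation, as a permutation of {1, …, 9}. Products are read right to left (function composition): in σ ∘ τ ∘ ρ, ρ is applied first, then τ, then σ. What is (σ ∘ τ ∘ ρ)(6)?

(σ ∘ τ ∘ ρ)(6) = σ(τ(ρ(6))). ρ(6) = 4, then τ(4) = 7, then σ(7) = 7, so the result is 7.

7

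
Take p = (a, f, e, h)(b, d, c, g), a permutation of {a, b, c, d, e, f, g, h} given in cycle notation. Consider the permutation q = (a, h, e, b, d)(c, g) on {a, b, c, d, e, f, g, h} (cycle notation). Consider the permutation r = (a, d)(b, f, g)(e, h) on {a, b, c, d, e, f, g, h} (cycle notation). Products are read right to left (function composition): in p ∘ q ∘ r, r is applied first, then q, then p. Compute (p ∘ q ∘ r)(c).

(p ∘ q ∘ r)(c) = p(q(r(c))). r(c) = c, then q(c) = g, then p(g) = b, so the result is b.

b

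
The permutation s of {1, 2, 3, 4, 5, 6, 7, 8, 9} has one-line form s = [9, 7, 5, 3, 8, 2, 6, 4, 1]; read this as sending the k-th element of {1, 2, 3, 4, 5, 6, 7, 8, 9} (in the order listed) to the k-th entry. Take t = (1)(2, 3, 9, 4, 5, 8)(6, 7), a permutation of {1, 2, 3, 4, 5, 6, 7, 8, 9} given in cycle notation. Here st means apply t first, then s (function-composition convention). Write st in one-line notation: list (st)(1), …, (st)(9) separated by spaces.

9 5 1 8 4 6 2 7 3

For each element, apply t then s: 1 → 1 → 9; 2 → 3 → 5; 3 → 9 → 1; 4 → 5 → 8; 5 → 8 → 4; 6 → 7 → 6; 7 → 6 → 2; 8 → 2 → 7; 9 → 4 → 3.
So st in one-line form is 9 5 1 8 4 6 2 7 3.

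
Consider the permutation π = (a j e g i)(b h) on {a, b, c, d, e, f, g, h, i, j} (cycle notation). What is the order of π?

10

The disjoint cycles have lengths 5, 2, 1, 1, 1.
Since disjoint cycles commute, ord(π) = lcm(5, 2) = 10.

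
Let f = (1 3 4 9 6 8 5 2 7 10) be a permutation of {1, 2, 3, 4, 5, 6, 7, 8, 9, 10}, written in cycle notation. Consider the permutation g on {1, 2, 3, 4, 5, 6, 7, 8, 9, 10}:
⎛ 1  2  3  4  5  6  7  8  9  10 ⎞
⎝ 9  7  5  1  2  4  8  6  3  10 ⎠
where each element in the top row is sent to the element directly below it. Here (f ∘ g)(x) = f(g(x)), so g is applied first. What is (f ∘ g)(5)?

7

First apply g: g(5) = 2, then f(2) = 7. Thus (f ∘ g)(5) = 7.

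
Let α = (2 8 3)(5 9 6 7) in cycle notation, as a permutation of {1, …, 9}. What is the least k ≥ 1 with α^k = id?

12

The cycle type of α is (4, 3, 1, 1).
Since disjoint cycles commute, ord(α) = lcm(4, 3) = 12.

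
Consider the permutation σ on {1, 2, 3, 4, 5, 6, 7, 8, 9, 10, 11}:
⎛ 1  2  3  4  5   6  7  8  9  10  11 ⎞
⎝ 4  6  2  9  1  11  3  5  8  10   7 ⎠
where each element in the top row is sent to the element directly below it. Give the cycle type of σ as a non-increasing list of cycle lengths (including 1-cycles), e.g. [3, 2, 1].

The disjoint cycles are (1 4 9 8 5)(2 6 11 7 3)(10), with lengths 5, 5, 1 in non-increasing order.

[5, 5, 1]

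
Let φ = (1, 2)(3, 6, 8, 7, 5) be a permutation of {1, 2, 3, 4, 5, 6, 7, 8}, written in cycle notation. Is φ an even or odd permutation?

odd

The cycle lengths are 5, 2, 1.
A cycle is odd iff its length is even; φ has 1 even-length cycle, so sgn(φ) = (−1)^1 and φ is odd.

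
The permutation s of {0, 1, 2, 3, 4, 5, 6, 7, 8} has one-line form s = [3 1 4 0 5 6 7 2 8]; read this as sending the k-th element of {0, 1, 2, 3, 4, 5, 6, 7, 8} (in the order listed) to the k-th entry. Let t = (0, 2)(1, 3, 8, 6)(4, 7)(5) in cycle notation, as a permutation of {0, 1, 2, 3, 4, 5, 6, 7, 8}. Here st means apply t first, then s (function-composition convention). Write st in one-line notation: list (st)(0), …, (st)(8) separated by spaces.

4 0 3 8 2 6 1 5 7

(st)(x) = s(t(x)). Computing each image: s(t(0)) = s(2) = 4, s(t(1)) = s(3) = 0, s(t(2)) = s(0) = 3, s(t(3)) = s(8) = 8, s(t(4)) = s(7) = 2, s(t(5)) = s(5) = 6, s(t(6)) = s(1) = 1, s(t(7)) = s(4) = 5, s(t(8)) = s(6) = 7.
Hence st = [4 0 3 8 2 6 1 5 7].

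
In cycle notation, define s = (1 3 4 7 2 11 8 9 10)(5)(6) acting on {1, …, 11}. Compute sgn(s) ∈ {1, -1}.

1

The cycle lengths are 9, 1, 1.
A cycle of length ℓ contributes ℓ−1 transpositions, so s is a product of 8 transpositions — even.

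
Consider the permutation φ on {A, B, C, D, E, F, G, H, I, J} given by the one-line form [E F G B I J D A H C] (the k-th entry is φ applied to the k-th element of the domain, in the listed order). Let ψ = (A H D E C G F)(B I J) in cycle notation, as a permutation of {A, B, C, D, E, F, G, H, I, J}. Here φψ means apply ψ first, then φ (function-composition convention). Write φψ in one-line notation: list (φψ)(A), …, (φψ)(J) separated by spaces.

(φψ)(x) = φ(ψ(x)). Computing each image: φ(ψ(A)) = φ(H) = A, φ(ψ(B)) = φ(I) = H, φ(ψ(C)) = φ(G) = D, φ(ψ(D)) = φ(E) = I, φ(ψ(E)) = φ(C) = G, φ(ψ(F)) = φ(A) = E, φ(ψ(G)) = φ(F) = J, φ(ψ(H)) = φ(D) = B, φ(ψ(I)) = φ(J) = C, φ(ψ(J)) = φ(B) = F.
Hence φψ = [A H D I G E J B C F].

A H D I G E J B C F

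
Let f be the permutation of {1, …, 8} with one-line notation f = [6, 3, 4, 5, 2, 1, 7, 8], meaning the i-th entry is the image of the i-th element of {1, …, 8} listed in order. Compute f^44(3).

Tracing 3 → 4 → … returns to 3 after 4 steps, so 3 lies in a 4-cycle (2 3 4 5).
Powers repeat with period 4 on this cycle, and 44 mod 4 = 0, so f^44(3) = f^0(3).
So f^44(3) = 3.

3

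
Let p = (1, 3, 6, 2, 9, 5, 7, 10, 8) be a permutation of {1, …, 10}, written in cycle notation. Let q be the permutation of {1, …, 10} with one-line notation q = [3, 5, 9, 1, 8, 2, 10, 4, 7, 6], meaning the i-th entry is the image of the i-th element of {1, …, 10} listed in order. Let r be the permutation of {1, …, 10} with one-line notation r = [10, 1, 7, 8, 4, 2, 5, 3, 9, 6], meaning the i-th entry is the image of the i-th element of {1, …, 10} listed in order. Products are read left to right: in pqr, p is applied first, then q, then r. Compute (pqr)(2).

Apply the permutations in order: p(2) = 9, then q(9) = 7, then r(7) = 5. So (pqr)(2) = 5.

5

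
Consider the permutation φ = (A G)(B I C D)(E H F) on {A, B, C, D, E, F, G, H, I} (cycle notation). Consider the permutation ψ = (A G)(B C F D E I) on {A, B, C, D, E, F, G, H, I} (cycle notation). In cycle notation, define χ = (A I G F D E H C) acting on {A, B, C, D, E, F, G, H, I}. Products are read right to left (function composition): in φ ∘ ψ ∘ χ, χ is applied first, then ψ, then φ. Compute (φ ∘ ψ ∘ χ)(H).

Chase H: χ(H) = C; ψ(C) = F; φ(F) = E. Hence (φ ∘ ψ ∘ χ)(H) = E.

E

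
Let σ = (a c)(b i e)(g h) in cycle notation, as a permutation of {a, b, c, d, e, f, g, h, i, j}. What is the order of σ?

6

The cycle type of σ is (3, 2, 2, 1, 1, 1).
The order is lcm(3, 2, 2) = 6.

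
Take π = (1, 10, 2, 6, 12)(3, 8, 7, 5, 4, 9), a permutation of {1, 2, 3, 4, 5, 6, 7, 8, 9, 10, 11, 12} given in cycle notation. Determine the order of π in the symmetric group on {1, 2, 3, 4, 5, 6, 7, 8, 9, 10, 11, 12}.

30

The cycle type of π is (6, 5, 1).
The order of π is the least common multiple of its cycle lengths: lcm(6, 5) = 30.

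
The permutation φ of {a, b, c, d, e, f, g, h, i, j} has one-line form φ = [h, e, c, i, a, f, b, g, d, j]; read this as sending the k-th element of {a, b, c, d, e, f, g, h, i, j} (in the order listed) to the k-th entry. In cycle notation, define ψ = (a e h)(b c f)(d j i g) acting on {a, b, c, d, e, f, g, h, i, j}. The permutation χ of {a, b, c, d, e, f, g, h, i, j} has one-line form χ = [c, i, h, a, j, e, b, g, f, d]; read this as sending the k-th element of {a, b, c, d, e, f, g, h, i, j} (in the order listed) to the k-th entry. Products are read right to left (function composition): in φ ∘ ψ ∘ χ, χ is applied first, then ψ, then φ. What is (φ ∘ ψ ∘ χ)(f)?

g

Apply the permutations in order: χ(f) = e, then ψ(e) = h, then φ(h) = g. So (φ ∘ ψ ∘ χ)(f) = g.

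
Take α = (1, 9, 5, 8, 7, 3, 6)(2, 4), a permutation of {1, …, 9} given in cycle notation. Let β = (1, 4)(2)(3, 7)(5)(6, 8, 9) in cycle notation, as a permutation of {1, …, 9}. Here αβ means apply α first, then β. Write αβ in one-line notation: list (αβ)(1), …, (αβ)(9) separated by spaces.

For each element, apply α then β: 1 → 9 → 6; 2 → 4 → 1; 3 → 6 → 8; 4 → 2 → 2; 5 → 8 → 9; 6 → 1 → 4; 7 → 3 → 7; 8 → 7 → 3; 9 → 5 → 5.
Collecting the images, αβ = [6 1 8 2 9 4 7 3 5].

6 1 8 2 9 4 7 3 5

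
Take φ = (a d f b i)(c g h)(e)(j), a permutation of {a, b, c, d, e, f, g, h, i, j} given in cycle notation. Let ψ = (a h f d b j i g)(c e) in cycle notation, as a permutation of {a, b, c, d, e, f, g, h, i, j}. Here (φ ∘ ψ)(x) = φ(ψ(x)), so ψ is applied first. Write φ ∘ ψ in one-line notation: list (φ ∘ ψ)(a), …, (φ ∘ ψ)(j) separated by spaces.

c j e i g f d b h a

For each element, apply ψ then φ: a → h → c; b → j → j; c → e → e; d → b → i; e → c → g; f → d → f; g → a → d; h → f → b; i → g → h; j → i → a.
Collecting the images, φ ∘ ψ = [c j e i g f d b h a].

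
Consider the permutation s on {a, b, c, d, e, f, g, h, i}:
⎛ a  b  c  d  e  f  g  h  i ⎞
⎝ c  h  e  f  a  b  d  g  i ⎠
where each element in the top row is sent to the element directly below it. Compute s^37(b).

g

Tracing b → h → … returns to b after 5 steps, so b lies in a 5-cycle (b h g d f).
Since the cycle has length 5, s^37 acts on it the same as s^2 (37 mod 5 = 2).
Stepping 2 places around the cycle: b → h → g.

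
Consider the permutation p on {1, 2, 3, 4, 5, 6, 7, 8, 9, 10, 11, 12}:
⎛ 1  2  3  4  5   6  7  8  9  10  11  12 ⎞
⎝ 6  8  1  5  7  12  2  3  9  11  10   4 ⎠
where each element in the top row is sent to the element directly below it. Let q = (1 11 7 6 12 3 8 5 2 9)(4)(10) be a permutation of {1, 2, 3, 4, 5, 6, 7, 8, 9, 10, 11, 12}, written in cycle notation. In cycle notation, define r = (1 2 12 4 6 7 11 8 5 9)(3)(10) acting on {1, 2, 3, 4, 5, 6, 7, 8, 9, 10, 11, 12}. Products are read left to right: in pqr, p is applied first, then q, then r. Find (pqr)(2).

9

Apply the permutations in order: p(2) = 8, then q(8) = 5, then r(5) = 9. So (pqr)(2) = 9.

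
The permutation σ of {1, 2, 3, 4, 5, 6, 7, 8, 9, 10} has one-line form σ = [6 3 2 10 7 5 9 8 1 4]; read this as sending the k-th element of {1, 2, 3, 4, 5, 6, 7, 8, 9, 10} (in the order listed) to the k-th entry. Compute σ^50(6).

Tracing 6 → 5 → … returns to 6 after 5 steps, so 6 lies in a 5-cycle (1 6 5 7 9).
Powers repeat with period 5 on this cycle, and 50 mod 5 = 0, so σ^50(6) = σ^0(6).
So σ^50(6) = 6.

6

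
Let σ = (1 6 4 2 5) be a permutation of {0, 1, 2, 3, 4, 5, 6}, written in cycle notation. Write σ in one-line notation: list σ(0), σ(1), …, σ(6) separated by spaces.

0 6 5 3 2 1 4

Reading each image from the cycles: 0↦0, 1↦6, 2↦5, 3↦3, 4↦2, 5↦1, 6↦4.
Listing these in domain order gives 0 6 5 3 2 1 4.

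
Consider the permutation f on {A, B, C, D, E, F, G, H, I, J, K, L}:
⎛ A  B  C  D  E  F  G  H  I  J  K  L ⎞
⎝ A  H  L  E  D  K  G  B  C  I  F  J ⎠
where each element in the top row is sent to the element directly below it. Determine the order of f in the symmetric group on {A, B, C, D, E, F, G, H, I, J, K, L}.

4

Decomposing into disjoint cycles gives cycle lengths 4, 2, 2, 2, 1, 1.
Since disjoint cycles commute, ord(f) = lcm(4, 2, 2, 2) = 4.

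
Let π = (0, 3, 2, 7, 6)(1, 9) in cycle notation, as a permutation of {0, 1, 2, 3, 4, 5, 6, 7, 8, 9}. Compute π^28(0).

7

0 lies in the 5-cycle (0, 3, 2, 7, 6).
Since the cycle has length 5, π^28 acts on it the same as π^3 (28 mod 5 = 3).
Advancing 3 steps from 0: 0 → 3 → 2 → 7.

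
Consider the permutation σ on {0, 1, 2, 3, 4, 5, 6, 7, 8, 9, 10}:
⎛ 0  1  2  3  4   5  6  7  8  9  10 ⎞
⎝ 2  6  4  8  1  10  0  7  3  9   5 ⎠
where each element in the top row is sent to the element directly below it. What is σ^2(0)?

Tracing 0 → 2 → … returns to 0 after 5 steps, so 0 lies in a 5-cycle (0 2 4 1 6).
Advancing 2 steps from 0: 0 → 2 → 4.

4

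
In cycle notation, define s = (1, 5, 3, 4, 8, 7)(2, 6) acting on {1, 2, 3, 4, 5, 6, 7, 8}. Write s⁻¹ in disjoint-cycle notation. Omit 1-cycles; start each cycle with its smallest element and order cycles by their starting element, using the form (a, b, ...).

Inverting a permutation written in cycle notation just reverses the order within every cycle.
After reversing and putting each cycle's least element first, s⁻¹ = (1, 7, 8, 4, 3, 5)(2, 6).

(1, 7, 8, 4, 3, 5)(2, 6)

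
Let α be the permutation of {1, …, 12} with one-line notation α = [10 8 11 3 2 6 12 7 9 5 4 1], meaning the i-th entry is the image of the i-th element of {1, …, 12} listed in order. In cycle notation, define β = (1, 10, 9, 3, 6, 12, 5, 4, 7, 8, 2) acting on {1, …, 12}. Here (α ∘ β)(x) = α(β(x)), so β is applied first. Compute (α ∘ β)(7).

7

(α ∘ β)(7) = α(β(7)). β(7) = 8, then α(8) = 7. So (α ∘ β)(7) = 7.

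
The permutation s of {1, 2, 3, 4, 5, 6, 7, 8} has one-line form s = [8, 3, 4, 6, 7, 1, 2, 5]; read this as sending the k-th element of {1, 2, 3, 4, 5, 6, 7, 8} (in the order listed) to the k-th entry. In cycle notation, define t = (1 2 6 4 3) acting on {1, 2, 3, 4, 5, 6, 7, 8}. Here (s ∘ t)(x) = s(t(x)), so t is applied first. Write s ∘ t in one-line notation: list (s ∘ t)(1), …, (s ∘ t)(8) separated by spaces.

(s ∘ t)(x) = s(t(x)). Computing each image: s(t(1)) = s(2) = 3, s(t(2)) = s(6) = 1, s(t(3)) = s(1) = 8, s(t(4)) = s(3) = 4, s(t(5)) = s(5) = 7, s(t(6)) = s(4) = 6, s(t(7)) = s(7) = 2, s(t(8)) = s(8) = 5.
Hence s ∘ t = [3 1 8 4 7 6 2 5].

3 1 8 4 7 6 2 5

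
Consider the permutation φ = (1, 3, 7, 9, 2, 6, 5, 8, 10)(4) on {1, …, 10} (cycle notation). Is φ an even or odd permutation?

The cycle lengths are 9, 1.
A cycle is odd iff its length is even; φ has 0 even-length cycles, so sgn(φ) = (−1)^0 and φ is even.

even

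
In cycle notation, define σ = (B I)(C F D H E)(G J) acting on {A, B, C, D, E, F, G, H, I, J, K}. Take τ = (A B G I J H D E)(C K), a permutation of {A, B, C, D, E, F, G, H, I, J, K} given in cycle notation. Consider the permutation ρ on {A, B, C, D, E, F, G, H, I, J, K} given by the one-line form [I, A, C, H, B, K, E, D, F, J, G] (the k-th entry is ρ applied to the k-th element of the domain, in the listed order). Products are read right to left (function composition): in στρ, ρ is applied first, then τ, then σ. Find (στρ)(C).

Chase C: ρ(C) = C; τ(C) = K; σ(K) = K. Hence (στρ)(C) = K.

K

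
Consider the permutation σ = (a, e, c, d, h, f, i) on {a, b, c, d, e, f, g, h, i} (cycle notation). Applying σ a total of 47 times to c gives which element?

c lies in the 7-cycle (a, e, c, d, h, f, i).
Since the cycle has length 7, σ^47 acts on it the same as σ^5 (47 mod 7 = 5).
Advancing 5 steps from c: c → d → h → f → i → a.

a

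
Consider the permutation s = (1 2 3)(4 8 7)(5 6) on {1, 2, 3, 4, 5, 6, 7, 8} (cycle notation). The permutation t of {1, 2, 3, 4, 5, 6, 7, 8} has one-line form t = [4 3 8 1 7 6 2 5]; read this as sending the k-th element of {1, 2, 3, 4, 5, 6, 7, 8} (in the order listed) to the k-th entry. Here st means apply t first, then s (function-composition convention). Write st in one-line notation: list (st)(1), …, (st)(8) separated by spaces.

8 1 7 2 4 5 3 6

(st)(x) = s(t(x)). Computing each image: s(t(1)) = s(4) = 8, s(t(2)) = s(3) = 1, s(t(3)) = s(8) = 7, s(t(4)) = s(1) = 2, s(t(5)) = s(7) = 4, s(t(6)) = s(6) = 5, s(t(7)) = s(2) = 3, s(t(8)) = s(5) = 6.
Hence st = [8 1 7 2 4 5 3 6].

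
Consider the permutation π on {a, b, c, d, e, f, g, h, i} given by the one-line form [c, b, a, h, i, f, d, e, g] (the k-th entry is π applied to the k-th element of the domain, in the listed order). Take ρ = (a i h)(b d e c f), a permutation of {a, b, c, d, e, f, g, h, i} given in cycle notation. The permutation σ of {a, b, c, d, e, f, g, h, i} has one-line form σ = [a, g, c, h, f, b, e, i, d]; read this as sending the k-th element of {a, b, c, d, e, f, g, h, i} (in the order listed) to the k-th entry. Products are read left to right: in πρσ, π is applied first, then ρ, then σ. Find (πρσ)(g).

(πρσ)(g) = σ(ρ(π(g))). π(g) = d, then ρ(d) = e, then σ(e) = f, so the result is f.

f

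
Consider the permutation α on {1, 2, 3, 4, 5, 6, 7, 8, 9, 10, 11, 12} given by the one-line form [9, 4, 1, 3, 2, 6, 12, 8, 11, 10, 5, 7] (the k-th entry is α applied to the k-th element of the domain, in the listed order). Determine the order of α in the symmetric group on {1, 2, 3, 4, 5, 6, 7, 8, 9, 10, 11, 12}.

14

The disjoint-cycle form of α has cycle lengths 7, 2, 1, 1, 1.
The order is lcm(7, 2) = 14.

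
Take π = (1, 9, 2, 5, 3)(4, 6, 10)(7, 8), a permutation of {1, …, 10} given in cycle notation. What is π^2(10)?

6

10 lies in the 3-cycle (4, 6, 10).
Advancing 2 steps from 10: 10 → 4 → 6.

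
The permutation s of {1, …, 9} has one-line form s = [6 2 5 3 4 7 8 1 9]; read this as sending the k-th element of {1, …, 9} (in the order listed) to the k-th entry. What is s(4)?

3

4 is element number 4 of the domain, and entry number 4 of the one-line form is 3, so s(4) = 3.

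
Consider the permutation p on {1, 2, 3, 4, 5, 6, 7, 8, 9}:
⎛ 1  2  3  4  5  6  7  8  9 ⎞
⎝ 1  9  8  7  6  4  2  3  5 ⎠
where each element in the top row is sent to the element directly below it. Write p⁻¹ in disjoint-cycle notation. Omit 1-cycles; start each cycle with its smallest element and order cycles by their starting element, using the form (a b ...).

The cycle decomposition of p is (2 9 5 6 4 7)(3 8).
Reversing each cycle (and rotating so the smallest element leads) gives p⁻¹ = (2 7 4 6 5 9)(3 8).

(2 7 4 6 5 9)(3 8)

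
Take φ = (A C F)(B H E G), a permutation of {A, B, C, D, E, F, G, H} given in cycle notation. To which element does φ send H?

H appears in (B H E G); the next entry (wrapping around) is E.

E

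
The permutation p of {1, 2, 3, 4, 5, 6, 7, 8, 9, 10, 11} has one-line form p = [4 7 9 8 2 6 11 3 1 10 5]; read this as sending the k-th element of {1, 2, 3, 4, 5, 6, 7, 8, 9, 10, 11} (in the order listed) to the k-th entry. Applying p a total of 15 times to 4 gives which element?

Tracing 4 → 8 → … returns to 4 after 5 steps, so 4 lies in a 5-cycle (1, 4, 8, 3, 9).
Powers repeat with period 5 on this cycle, and 15 mod 5 = 0, so p^15(4) = p^0(4).
So p^15(4) = 4.

4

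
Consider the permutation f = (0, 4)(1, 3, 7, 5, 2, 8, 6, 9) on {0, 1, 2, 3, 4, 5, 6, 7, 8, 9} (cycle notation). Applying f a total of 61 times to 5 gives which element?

5 lies in the 8-cycle (1, 3, 7, 5, 2, 8, 6, 9).
Since the cycle has length 8, f^61 acts on it the same as f^5 (61 mod 8 = 5).
Stepping 5 places around the cycle: 5 → 2 → 8 → 6 → 9 → 1.

1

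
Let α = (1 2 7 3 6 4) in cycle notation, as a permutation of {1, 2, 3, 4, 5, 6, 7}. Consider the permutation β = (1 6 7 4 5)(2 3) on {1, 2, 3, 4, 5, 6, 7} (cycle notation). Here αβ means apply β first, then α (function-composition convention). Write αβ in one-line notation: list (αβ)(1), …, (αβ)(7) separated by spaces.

4 6 7 5 2 3 1

Chase each element through β then α: 1 → 6 → 4; 2 → 3 → 6; 3 → 2 → 7; 4 → 5 → 5; 5 → 1 → 2; 6 → 7 → 3; 7 → 4 → 1.
Collecting the images, αβ = [4 6 7 5 2 3 1].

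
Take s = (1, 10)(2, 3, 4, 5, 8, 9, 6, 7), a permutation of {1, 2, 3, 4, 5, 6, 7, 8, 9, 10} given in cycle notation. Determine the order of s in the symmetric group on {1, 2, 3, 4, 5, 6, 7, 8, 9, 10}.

8

The cycle type of s is (8, 2).
The order is lcm(8, 2) = 8.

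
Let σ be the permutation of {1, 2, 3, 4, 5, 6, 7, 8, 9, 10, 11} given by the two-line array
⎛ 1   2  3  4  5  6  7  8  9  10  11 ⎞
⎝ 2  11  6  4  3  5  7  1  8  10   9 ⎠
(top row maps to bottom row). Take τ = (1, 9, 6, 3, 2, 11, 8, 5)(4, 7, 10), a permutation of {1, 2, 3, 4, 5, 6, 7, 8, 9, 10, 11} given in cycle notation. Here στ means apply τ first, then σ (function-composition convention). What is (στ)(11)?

First apply τ: τ(11) = 8, then σ(8) = 1. Thus (στ)(11) = 1.

1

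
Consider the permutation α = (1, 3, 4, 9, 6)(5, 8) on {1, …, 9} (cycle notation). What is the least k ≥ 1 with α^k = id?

10

The disjoint cycles have lengths 5, 2, 1, 1.
The order of α is the least common multiple of its cycle lengths: lcm(5, 2) = 10.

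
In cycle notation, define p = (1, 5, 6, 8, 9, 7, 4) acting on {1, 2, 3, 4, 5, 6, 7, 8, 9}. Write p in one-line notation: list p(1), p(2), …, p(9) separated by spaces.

5 2 3 1 6 8 4 9 7

Image by image: 1↦5, 2↦2, 3↦3, 4↦1, 5↦6, 6↦8, 7↦4, 8↦9, 9↦7.
So the one-line form is 5 2 3 1 6 8 4 9 7.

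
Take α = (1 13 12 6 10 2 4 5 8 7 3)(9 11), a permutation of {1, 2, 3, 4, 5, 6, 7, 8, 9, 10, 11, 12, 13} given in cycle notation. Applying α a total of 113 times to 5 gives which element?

5 lies in the 11-cycle (1 13 12 6 10 2 4 5 8 7 3).
Powers repeat with period 11 on this cycle, and 113 mod 11 = 3, so α^113(5) = α^3(5).
Advancing 3 steps from 5: 5 → 8 → 7 → 3.

3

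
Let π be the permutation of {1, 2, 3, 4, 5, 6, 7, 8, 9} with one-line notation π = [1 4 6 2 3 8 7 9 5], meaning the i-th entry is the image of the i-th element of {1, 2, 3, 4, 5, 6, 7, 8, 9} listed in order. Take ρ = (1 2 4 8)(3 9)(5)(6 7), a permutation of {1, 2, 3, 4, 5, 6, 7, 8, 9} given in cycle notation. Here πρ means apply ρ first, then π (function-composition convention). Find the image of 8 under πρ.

First apply ρ: ρ(8) = 1, then π(1) = 1. Thus (πρ)(8) = 1.

1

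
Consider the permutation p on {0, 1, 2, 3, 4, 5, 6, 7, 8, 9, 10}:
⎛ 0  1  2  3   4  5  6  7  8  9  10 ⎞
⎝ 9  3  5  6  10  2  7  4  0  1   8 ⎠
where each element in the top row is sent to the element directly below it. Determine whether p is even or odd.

In disjoint-cycle form the cycle lengths are 9, 2.
A cycle is odd iff its length is even; p has 1 even-length cycle, so sgn(p) = (−1)^1 and p is odd.

odd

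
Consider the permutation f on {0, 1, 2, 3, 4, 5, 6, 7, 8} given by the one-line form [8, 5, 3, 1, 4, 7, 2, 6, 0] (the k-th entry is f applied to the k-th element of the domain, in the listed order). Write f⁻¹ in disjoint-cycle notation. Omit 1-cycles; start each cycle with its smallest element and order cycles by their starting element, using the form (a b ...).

(0 8)(1 3 2 6 7 5)

First write f in disjoint cycles: (0 8)(1 5 7 6 2 3).
Reversing each cycle (and rotating so the smallest element leads) gives f⁻¹ = (0 8)(1 3 2 6 7 5).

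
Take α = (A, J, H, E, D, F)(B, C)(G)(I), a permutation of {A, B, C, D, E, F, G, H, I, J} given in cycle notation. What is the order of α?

6

The cycle type of α is (6, 2, 1, 1).
The order of α is the least common multiple of its cycle lengths: lcm(6, 2) = 6.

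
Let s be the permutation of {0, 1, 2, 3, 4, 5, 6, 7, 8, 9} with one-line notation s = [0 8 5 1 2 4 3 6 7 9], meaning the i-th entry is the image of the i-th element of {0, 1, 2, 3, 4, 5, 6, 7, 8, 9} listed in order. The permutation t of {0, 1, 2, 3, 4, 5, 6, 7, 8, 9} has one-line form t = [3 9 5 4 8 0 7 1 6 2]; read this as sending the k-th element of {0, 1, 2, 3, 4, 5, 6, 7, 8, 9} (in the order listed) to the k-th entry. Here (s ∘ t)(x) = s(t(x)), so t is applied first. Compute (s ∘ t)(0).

t(0) = 3, then s(3) = 1; composing gives (s ∘ t)(0) = 1.

1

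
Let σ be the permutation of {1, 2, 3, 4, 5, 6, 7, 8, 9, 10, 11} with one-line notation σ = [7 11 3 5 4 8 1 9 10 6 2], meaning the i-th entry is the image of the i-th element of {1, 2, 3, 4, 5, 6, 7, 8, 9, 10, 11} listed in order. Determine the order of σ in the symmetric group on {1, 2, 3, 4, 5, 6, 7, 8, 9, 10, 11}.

The disjoint-cycle form of σ has cycle lengths 4, 2, 2, 2, 1.
The order is lcm(4, 2, 2, 2) = 4.

4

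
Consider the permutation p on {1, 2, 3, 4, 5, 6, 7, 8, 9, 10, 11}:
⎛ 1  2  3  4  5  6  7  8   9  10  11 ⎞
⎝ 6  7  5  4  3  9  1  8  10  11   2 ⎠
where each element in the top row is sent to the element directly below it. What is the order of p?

14

Writing p as disjoint cycles, the cycle lengths are 7, 2, 1, 1.
The order of p is the least common multiple of its cycle lengths: lcm(7, 2) = 14.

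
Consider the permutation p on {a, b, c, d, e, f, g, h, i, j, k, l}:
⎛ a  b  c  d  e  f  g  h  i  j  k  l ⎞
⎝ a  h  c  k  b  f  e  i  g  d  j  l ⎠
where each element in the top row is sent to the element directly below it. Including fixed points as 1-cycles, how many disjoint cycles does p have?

The cycle decomposition is (a)(b h i g e)(c)(d k j)(f)(l), which has 6 cycles (counting 1-cycles).

6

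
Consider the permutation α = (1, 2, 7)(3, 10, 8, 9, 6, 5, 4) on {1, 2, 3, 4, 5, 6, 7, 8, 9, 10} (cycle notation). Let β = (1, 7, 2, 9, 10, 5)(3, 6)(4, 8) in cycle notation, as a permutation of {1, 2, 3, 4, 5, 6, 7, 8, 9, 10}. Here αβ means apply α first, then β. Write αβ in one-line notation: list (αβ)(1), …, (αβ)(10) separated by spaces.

9 2 5 6 8 1 7 10 3 4

(αβ)(x) = β(α(x)). Computing each image: β(α(1)) = β(2) = 9, β(α(2)) = β(7) = 2, β(α(3)) = β(10) = 5, β(α(4)) = β(3) = 6, β(α(5)) = β(4) = 8, β(α(6)) = β(5) = 1, β(α(7)) = β(1) = 7, β(α(8)) = β(9) = 10, β(α(9)) = β(6) = 3, β(α(10)) = β(8) = 4.
Hence αβ = [9 2 5 6 8 1 7 10 3 4].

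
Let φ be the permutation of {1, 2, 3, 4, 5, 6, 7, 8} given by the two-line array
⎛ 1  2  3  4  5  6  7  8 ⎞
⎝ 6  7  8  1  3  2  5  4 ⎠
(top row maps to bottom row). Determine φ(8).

The entry below 8 in the array is 4, so φ(8) = 4.

4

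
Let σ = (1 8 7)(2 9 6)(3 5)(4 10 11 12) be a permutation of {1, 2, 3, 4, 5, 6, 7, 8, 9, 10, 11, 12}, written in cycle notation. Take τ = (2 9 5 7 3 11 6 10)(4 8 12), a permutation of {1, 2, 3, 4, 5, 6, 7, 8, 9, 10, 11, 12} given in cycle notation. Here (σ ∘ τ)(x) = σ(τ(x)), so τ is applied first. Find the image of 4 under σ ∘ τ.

τ(4) = 8, then σ(8) = 7; composing gives (σ ∘ τ)(4) = 7.

7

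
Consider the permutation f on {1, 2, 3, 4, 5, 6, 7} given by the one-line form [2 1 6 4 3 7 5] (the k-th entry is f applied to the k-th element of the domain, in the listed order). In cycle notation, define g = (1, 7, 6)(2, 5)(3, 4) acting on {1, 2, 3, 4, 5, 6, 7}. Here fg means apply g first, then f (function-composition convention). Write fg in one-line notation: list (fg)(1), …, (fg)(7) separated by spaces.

5 3 4 6 1 2 7

(fg)(x) = f(g(x)). Computing each image: f(g(1)) = f(7) = 5, f(g(2)) = f(5) = 3, f(g(3)) = f(4) = 4, f(g(4)) = f(3) = 6, f(g(5)) = f(2) = 1, f(g(6)) = f(1) = 2, f(g(7)) = f(6) = 7.
Hence fg = [5 3 4 6 1 2 7].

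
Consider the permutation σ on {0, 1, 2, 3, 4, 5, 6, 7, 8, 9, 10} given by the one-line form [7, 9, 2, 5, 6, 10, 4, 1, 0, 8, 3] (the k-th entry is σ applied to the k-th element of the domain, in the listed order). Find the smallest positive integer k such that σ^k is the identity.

Writing σ as disjoint cycles, the cycle lengths are 5, 3, 2, 1.
Since disjoint cycles commute, ord(σ) = lcm(5, 3, 2) = 30.

30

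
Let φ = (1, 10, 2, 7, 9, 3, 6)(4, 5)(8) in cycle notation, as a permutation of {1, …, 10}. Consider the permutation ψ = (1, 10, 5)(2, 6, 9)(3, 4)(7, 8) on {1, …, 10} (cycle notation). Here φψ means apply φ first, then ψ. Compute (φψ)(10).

φ(10) = 2, then ψ(2) = 6; composing gives (φψ)(10) = 6.

6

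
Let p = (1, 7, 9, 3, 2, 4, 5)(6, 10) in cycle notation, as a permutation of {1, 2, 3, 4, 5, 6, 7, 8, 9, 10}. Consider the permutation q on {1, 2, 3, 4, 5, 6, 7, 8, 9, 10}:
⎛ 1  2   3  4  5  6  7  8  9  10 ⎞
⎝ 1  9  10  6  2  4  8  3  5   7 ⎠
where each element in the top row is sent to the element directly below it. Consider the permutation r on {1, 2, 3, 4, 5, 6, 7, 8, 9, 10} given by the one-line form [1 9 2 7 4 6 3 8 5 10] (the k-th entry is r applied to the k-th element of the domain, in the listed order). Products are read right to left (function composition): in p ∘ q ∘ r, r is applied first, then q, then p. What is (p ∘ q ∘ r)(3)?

3

(p ∘ q ∘ r)(3) = p(q(r(3))). r(3) = 2, then q(2) = 9, then p(9) = 3, so the result is 3.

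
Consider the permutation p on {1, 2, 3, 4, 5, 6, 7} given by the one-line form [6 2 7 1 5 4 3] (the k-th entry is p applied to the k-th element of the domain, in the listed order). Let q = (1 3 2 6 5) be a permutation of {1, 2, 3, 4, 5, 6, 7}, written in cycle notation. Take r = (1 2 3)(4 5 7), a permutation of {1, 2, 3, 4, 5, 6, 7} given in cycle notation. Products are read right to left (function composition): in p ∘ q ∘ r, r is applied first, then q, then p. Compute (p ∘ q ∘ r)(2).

2

Apply the permutations in order: r(2) = 3, then q(3) = 2, then p(2) = 2. So (p ∘ q ∘ r)(2) = 2.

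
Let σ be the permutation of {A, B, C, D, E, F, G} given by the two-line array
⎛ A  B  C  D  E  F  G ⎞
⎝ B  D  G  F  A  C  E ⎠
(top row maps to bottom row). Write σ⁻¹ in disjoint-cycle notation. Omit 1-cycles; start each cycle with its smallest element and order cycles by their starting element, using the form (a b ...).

First write σ in disjoint cycles: (A B D F C G E).
The inverse reverses every cycle; in canonical form, σ⁻¹ = (A E G C F D B).

(A E G C F D B)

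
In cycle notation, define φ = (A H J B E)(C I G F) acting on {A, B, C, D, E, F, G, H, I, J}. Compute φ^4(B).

J

B lies in the 5-cycle (A H J B E).
Stepping 4 places around the cycle: B → E → A → H → J.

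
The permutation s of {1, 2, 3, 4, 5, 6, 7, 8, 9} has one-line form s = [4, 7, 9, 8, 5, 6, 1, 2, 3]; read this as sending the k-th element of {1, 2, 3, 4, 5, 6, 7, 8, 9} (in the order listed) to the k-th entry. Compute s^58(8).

Tracing 8 → 2 → … returns to 8 after 5 steps, so 8 lies in a 5-cycle (1 4 8 2 7).
Since the cycle has length 5, s^58 acts on it the same as s^3 (58 mod 5 = 3).
Advancing 3 steps from 8: 8 → 2 → 7 → 1.

1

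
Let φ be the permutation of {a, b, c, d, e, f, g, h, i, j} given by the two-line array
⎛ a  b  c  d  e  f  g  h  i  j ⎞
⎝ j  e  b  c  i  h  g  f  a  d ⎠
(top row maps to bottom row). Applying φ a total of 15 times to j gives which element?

Tracing j → d → … returns to j after 7 steps, so j lies in a 7-cycle (a j d c b e i).
Since the cycle has length 7, φ^15 acts on it the same as φ^1 (15 mod 7 = 1).
Stepping 1 place around the cycle: j → d.

d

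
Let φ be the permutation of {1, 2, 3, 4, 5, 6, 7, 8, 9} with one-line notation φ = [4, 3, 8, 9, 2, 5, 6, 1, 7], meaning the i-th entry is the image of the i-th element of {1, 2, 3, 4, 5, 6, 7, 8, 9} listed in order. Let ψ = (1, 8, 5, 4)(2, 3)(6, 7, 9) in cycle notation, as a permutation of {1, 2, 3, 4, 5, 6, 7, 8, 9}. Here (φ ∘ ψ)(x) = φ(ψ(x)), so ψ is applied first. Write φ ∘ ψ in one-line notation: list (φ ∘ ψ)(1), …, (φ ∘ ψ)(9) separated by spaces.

(φ ∘ ψ)(x) = φ(ψ(x)). Computing each image: φ(ψ(1)) = φ(8) = 1, φ(ψ(2)) = φ(3) = 8, φ(ψ(3)) = φ(2) = 3, φ(ψ(4)) = φ(1) = 4, φ(ψ(5)) = φ(4) = 9, φ(ψ(6)) = φ(7) = 6, φ(ψ(7)) = φ(9) = 7, φ(ψ(8)) = φ(5) = 2, φ(ψ(9)) = φ(6) = 5.
Hence φ ∘ ψ = [1 8 3 4 9 6 7 2 5].

1 8 3 4 9 6 7 2 5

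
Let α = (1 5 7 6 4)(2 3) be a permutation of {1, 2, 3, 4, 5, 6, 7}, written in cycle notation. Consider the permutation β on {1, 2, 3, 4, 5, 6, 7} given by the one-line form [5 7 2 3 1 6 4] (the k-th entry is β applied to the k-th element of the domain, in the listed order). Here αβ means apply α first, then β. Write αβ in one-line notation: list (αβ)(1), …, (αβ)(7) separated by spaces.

Chase each element through α then β: 1 → 5 → 1; 2 → 3 → 2; 3 → 2 → 7; 4 → 1 → 5; 5 → 7 → 4; 6 → 4 → 3; 7 → 6 → 6.
Collecting the images, αβ = [1 2 7 5 4 3 6].

1 2 7 5 4 3 6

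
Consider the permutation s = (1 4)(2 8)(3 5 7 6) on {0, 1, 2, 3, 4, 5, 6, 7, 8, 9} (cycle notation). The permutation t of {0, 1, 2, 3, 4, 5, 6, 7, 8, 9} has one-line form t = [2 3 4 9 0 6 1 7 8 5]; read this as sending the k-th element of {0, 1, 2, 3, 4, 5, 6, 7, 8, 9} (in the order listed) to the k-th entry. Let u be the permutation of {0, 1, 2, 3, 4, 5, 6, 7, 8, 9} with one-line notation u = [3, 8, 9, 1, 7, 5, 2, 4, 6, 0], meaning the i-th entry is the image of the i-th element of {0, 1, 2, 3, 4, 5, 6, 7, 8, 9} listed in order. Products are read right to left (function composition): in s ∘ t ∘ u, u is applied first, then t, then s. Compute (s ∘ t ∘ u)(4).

6

Chase 4: u(4) = 7; t(7) = 7; s(7) = 6. Hence (s ∘ t ∘ u)(4) = 6.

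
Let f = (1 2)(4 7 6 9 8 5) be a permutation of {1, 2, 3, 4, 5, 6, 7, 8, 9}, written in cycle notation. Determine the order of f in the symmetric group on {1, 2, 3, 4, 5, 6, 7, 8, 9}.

The cycle type of f is (6, 2, 1).
The order is lcm(6, 2) = 6.

6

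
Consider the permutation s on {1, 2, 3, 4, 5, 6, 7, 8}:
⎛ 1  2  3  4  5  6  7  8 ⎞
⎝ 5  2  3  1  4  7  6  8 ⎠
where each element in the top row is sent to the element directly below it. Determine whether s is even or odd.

odd

In disjoint-cycle form the cycle lengths are 3, 2, 1, 1, 1.
A cycle of length ℓ contributes ℓ−1 transpositions, so s is a product of 2 + 1 = 3 transpositions — odd.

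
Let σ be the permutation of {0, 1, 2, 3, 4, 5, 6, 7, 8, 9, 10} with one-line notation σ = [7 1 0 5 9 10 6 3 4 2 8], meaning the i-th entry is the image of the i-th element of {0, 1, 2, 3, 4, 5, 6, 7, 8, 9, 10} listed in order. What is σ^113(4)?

3

Tracing 4 → 9 → … returns to 4 after 9 steps, so 4 lies in a 9-cycle (0 7 3 5 10 8 4 9 2).
On a 9-cycle, σ^9 is the identity, so σ^113 = σ^5 there (113 ≡ 5 mod 9).
Stepping 5 places around the cycle: 4 → 9 → 2 → 0 → 7 → 3.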